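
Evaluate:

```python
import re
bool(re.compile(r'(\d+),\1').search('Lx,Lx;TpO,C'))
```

False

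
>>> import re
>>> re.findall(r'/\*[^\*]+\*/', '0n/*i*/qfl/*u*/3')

['/*i*/', '/*u*/']

Since nothing is captured, `findall` lists the 2 matched substrings directly.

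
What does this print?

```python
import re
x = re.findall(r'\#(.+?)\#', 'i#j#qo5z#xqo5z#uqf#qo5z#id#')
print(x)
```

The `?` after the quantifier makes it lazy — it takes as little as possible before letting the rest of the pattern try.
Matches: at [1:4] match '#j#', group 1 = 'j'; at [8:15] match '#xqo5z#', group 1 = 'xqo5z'; at [18:24] match '#qo5z#', group 1 = 'qo5z'.
Because there's exactly one group, `findall` drops the full match and keeps group 1 from each hit.

['j', 'xqo5z', 'qo5z']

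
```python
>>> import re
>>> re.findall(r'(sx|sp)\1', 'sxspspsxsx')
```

['sp', 'sx']

A backreference is literal: `\1` must see the identical characters the first group matched.
Matches: at [2:6] match 'spsp', group 1 = 'sp'; at [6:10] match 'sxsx', group 1 = 'sx'.
`findall` collects group 1 from each match (2 total).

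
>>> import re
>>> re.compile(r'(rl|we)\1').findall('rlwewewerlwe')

A backreference is literal: `\1` must see the identical characters the first group matched.
Scanning left to right: at [2:6] match 'wewe', group 1 = 'we'.
With a single group, `findall` returns only what that group captured — 1 item.

['we']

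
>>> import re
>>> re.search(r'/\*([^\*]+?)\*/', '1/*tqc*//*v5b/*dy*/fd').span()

`search` walks the string left to right and returns the first match it finds.
The match spans [1:8] → '/*tqc*/'.
Captured: group 1 = 'tqc'.

(1, 8)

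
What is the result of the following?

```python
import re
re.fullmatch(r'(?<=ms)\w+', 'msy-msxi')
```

None

Because the assertion is zero-width, the text it checks is not consumed and won't appear in the result.
For `fullmatch`, every character of the input must be accounted for by the pattern.
Here the string isn't matched end-to-end, so the call returns None.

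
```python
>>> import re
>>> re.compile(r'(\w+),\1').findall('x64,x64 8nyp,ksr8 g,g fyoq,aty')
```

['x64', 'g']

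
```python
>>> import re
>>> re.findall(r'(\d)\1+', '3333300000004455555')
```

`\1` has to match the exact text group 1 already captured.
Walking the string: at [0:5] match '33333', group 1 = '3'; at [5:12] match '0000000', group 1 = '0'; at [12:14] match '44', group 1 = '4'; at [14:19] match '55555', group 1 = '5'.
Because there's exactly one group, `findall` drops the full match and keeps group 1 from each hit.

['3', '0', '4', '5']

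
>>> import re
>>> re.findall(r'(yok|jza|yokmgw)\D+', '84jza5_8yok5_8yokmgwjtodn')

['yok']

Alternation isn't longest-match — the leftmost alternative that fits at this position is chosen.
Walking the string: at [14:25] match 'yokmgwjtodn', group 1 = 'yok'.
`findall` collects group 1 from the one match (1 total).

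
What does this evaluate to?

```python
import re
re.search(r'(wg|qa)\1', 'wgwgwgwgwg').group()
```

'wgwg'

`\1` has to match the exact text group 1 already captured.
The match spans [0:4] → 'wgwg'.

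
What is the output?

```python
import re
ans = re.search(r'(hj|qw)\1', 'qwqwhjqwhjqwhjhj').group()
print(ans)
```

qwqw

After group 1 captures some text, `\1` only succeeds where that same text appears again.
The match spans [0:4] → 'qwqw'.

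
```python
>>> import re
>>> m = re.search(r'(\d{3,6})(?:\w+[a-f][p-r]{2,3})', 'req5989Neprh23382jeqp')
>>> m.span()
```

(3, 21)

The match spans [3:21] → '5989Neprh23382jeqp'.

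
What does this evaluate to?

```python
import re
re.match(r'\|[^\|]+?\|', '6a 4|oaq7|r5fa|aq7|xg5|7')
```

None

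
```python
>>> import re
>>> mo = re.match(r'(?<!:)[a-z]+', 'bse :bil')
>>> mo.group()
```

`(?!…)`/`(?<!…)` only lets a position through if the neighbouring text does NOT match; no characters are consumed.
`re.match` won't scan ahead — the pattern has to work from the very first character.
The match spans [0:3] → 'bse'.

'bse'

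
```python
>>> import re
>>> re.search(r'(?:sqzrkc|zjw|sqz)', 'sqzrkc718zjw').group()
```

Branches in `(...|...)` are attempted left-to-right; the first branch that allows the whole pattern to succeed is taken.
Unlike `match`, `search` isn't anchored — it looks for the pattern anywhere in the string.
The match spans [0:6] → 'sqzrkc'.

'sqzrkc'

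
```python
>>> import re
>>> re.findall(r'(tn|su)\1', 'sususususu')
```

`\1` is not a pattern — it's the concrete string captured by group 1, re-applied verbatim.
Because there's exactly one group, `findall` drops the full match and keeps group 1 from each hit.

['su', 'su']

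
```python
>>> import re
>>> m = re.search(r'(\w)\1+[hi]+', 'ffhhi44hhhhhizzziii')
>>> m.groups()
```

('f',)

The match spans [0:5] → 'ffhhi'.
Captured: group 1 = 'f'.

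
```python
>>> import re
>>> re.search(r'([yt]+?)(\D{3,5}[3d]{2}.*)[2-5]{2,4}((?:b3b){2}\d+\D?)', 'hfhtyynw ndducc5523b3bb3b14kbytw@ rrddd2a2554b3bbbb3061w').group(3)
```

'b3bb3b14k'

This matches one or more of one of [yt] (lazy) (captured); then 3 to 5 of a non-digit, then exactly 2 of one of [3d], then zero or more of any character (captured); then 2 to 4 of a character in [2-5]; then the literal 'b3b' repeated 2 times, then one or more of a digit, then optionally a non-digit (captured).
A non-greedy quantifier consumes as few characters as it can — just enough that the remainder of the pattern still matches from where it stops; whatever follows it matches normally.
`re.search` tries every starting position until one works.
The match spans [3:28] → 'tyynw ndducc5523b3bb3b14k'.
Captured: group 1 = 'ty', group 2 = 'ynw ndducc55', group 3 = 'b3bb3b14k'.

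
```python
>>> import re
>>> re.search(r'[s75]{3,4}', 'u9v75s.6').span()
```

(3, 6)

The match spans [3:6] → '75s'.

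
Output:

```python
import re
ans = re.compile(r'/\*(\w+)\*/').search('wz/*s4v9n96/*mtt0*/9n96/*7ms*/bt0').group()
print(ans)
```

/*mtt0*/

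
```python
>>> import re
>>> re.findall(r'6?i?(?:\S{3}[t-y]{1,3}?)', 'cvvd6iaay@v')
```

['6iaay']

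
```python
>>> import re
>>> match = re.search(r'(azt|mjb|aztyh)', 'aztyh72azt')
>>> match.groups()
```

The match spans [0:3] → 'azt'.
Captured: group 1 = 'azt'.

('azt',)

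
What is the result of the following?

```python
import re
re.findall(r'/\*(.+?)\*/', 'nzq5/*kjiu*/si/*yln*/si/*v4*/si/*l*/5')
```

['kjiu', 'yln', 'v4', 'l']

Walking the string: at [4:12] match '/*kjiu*/', group 1 = 'kjiu'; at [14:21] match '/*yln*/', group 1 = 'yln'; at [23:29] match '/*v4*/', group 1 = 'v4'; at [31:36] match '/*l*/', group 1 = 'l'.
`findall` collects group 1 from each match (4 total).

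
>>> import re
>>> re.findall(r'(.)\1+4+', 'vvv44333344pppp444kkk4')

['v', '3', 'p', 'k']

`\1` has to match the exact text group 1 already captured.
`findall` collects group 1 from each match (4 total).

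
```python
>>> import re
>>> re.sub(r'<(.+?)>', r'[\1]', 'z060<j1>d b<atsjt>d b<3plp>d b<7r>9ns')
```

'z060[j1]d b[atsjt]d b[3plp]d b[7r]9ns'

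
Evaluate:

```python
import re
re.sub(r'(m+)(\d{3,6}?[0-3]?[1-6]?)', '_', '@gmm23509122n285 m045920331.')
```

`sub` substitutes '_' at each match site.

'@g_9122n285 _920331.'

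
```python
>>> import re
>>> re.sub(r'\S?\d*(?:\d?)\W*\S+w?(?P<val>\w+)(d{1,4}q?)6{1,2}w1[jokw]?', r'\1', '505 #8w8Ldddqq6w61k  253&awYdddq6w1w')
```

Each match is replaced using the text its own group 1 captured.

'505 #8w8Ldddqq6w61d'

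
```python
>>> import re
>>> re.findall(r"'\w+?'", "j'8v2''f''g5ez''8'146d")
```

`findall` yields the raw match text (4 of them) because the pattern has no groups.

["'8v2'", "'f'", "'g5ez'", "'8'"]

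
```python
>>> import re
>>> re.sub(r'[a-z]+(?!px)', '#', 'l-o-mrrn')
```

A negative assertion filters positions out without eating any characters.
Each match is replaced by '#'.

'#-#-#'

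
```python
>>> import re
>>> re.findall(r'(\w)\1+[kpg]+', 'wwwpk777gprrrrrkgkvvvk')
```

['w', '7', 'r', 'v']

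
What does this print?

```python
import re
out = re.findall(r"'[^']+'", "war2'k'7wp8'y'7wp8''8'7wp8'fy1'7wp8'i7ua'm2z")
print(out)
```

Scanning left to right: at [4:7] → "'k'"; at [11:14] → "'y'"; at [19:22] → "'8'"; at [26:31] → "'fy1'"; at [35:41] → "'i7ua'".
With no groups in the pattern, `findall` gives back each whole match — 5 here.

["'k'", "'y'", "'8'", "'fy1'", "'i7ua'"]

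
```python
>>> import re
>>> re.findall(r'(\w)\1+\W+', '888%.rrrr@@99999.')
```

['8', 'r', '9']

A backreference is literal: `\1` must see the identical characters the first group matched.
Matches: at [0:5] match '888%.', group 1 = '8'; at [5:11] match 'rrrr@@', group 1 = 'r'; at [11:17] match '99999.', group 1 = '9'.
One capturing group, so `findall` returns just the captured substring from each match — 3 in all.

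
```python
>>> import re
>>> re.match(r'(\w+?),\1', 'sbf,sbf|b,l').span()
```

`re.match` only tries the pattern at the start of the string.
The match spans [0:7] → 'sbf,sbf'.

(0, 7)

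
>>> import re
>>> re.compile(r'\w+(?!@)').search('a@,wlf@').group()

The negative lookaround is zero-width — it rules out positions where the adjacent text would match, without consuming anything.
`re.search` tries every starting position until one works.
The match spans [3:5] → 'wl'.

'wl'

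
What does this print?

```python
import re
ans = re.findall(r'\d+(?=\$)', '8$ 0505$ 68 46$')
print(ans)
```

The positive lookaround only admits positions where the adjacent text matches; those characters stay outside the span.
Walking the string: at [0:1] → '8'; at [3:7] → '0505'; at [12:14] → '46'.
No capturing groups, so `findall` returns the 3 full match strings.

['8', '0505', '46']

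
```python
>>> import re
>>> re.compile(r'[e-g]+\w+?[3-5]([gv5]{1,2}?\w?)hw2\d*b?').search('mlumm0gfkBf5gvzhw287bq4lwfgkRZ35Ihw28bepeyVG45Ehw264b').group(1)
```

'gvz'

Pattern: one or more of a character in [e-g], then one or more of a word character (lazy), then a character in [3-5]; then 1 to 2 of one of [gv5] (lazy), then optionally a word character (captured); then the literal 'hw2', then zero or more of a digit, then optionally the literal 'b'.
Lazy quantifiers expand one character at a time until the remainder of the pattern can match.
`re.search` scans for the first position where the pattern succeeds.
The match spans [6:21] → 'gfkBf5gvzhw287b'.
Captured: group 1 = 'gvz'.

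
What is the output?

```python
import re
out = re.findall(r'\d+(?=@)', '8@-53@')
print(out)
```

Lookahead/lookbehind check context without consuming it, so the matched span excludes the asserted characters.
`findall` yields the raw match text (2 of them) because the pattern has no groups.

['8', '53']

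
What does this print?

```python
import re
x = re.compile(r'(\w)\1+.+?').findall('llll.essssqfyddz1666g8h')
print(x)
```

['l', 's', 'd', '6']

After group 1 captures some text, `\1` only succeeds where that same text appears again.
One capturing group, so `findall` returns just the captured substring from each match — 4 in all.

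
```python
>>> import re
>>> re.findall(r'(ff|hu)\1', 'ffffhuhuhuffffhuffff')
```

['ff', 'hu', 'ff', 'ff']

`\1` has to match the exact text group 1 already captured.
`findall` collects group 1 from each match (4 total).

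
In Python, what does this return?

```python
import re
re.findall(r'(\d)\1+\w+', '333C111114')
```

['3']

After group 1 captures some text, `\1` only succeeds where that same text appears again.
With a single group, `findall` returns only what that group captured — 1 item.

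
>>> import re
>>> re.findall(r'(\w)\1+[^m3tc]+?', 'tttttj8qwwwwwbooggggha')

A backreference is literal: `\1` must see the identical characters the first group matched.
Matches: at [0:6] match 'tttttj', group 1 = 't'; at [8:14] match 'wwwwwb', group 1 = 'w'; at [14:17] match 'oog', group 1 = 'o'; at [17:21] match 'gggh', group 1 = 'g'.
Because there's exactly one group, `findall` drops the full match and keeps group 1 from each hit.

['t', 'w', 'o', 'g']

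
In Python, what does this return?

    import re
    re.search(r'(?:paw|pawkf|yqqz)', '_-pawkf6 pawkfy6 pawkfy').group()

'paw'

The regex engine tests alternatives in the order written; an earlier branch that matches wins even if a later one would match more.
`re.search` tries every starting position until one works.
The match spans [2:5] → 'paw'.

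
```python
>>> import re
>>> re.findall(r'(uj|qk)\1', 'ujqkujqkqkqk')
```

['qk']

A backreference is literal: `\1` must see the identical characters the first group matched.
Walking the string: at [6:10] match 'qkqk', group 1 = 'qk'.
One capturing group, so `findall` returns just the captured substring from the one match — 1 in all.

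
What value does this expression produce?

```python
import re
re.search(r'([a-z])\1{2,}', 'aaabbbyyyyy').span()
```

(0, 3)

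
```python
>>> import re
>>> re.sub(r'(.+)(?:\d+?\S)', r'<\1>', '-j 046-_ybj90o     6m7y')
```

'<-j 046-_ybj90o     6m>'

The pattern matches one or more of any character (captured); then one or more of a digit (lazy), then a non-whitespace character (non-capturing group).
Matches: at [0:23] → '-j 046-_ybj90o     6m7y'.
The replacement refers to a captured group, so each match is rewritten using its own captured text.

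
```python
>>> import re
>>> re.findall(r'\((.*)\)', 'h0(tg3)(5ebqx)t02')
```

['tg3)(5ebqx']

Matches: at [2:14] match '(tg3)(5ebqx)', group 1 = 'tg3)(5ebqx'.
`findall` collects group 1 from the one match (1 total).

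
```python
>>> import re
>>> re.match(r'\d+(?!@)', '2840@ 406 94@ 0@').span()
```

(0, 3)

With `match`, the pattern is implicitly anchored at the beginning.
The match spans [0:3] → '284'.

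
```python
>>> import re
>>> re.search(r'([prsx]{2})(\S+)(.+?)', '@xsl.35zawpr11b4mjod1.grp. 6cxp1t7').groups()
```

Pattern: exactly 2 of one of [prsx] (captured); then one or more of a non-whitespace character (captured); then one or more of any character (lazy) (captured).
The `?` after the quantifier makes it lazy — it takes as little as possible before letting the rest of the pattern try.
`search` walks the string left to right and returns the first match it finds.
The match spans [1:27] → 'xsl.35zawpr11b4mjod1.grp. '.
Captured: group 1 = 'xs', group 2 = 'l.35zawpr11b4mjod1.grp.', group 3 = ' '.

('xs', 'l.35zawpr11b4mjod1.grp.', ' ')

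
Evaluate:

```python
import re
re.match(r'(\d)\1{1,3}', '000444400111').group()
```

`\1` is not a pattern — it's the concrete string captured by group 1, re-applied verbatim.
With `match`, the pattern is implicitly anchored at the beginning.
The match spans [0:3] → '000'.
Captured: group 1 = '0'.

'000'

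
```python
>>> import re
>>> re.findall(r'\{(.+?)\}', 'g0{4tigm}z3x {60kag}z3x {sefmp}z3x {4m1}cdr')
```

['4tigm', '60kag', 'sefmp', '4m1']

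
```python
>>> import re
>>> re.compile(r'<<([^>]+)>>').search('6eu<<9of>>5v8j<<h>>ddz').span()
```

`re.search` scans for the first position where the pattern succeeds.
The match spans [3:10] → '<<9of>>'.
Captured: group 1 = '9of'.

(3, 10)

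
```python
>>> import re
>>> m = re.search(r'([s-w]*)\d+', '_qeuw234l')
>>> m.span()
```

The match spans [3:8] → 'uw234'.

(3, 8)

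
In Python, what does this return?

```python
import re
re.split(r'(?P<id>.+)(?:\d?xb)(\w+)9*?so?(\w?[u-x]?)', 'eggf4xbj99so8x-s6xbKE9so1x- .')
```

['', 'eggf4xbj99so8x-s6', 'KE9', '1x', '- .']

This matches one or more of any character (captured as 'id'); then optionally a digit, then the literal 'xb' (non-capturing group); then one or more of a word character (captured); then zero or more of the literal '9' (lazy), then a literal 's', then optionally a literal 'o'; then optionally a word character, then optionally a character in [u-x] (captured).
Matches to split on: at [0:26] → 'eggf4xbj99so8x-s6xbKE9so1x'.
With a capturing group present, the delimiter's captured portion is kept in the result list.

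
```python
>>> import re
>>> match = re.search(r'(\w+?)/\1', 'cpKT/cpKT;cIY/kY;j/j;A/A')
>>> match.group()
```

A backreference is literal: `\1` must see the identical characters the first group matched.
Unlike `match`, `search` isn't anchored — it looks for the pattern anywhere in the string.
The match spans [0:9] → 'cpKT/cpKT'.
Captured: group 1 = 'cpKT'.

'cpKT/cpKT'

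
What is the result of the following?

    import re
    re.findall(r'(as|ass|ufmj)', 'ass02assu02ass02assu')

['as', 'as', 'as', 'as']

The regex engine tests alternatives in the order written; an earlier branch that matches wins even if a later one would match more.
Walking the string: at [0:2] match 'as', group 1 = 'as'; at [5:7] match 'as', group 1 = 'as'; at [11:13] match 'as', group 1 = 'as'; at [16:18] match 'as', group 1 = 'as'.
Because there's exactly one group, `findall` drops the full match and keeps group 1 from each hit.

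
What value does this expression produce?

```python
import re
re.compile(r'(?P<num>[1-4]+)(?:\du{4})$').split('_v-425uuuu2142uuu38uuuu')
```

Pattern: one or more of a character in [1-4] (captured as 'num'); then a digit, then exactly 4 of the literal 'u' (non-capturing group); then anchored at the end.
The group in the pattern means `split` returns the separators' captures alongside the pieces.

['_v-425uuuu2142uuu', '3', '']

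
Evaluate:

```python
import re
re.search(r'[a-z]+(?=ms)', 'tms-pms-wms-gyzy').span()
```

(0, 1)

The `(?=…)`/`(?<=…)` assertion just peeks at neighbouring text; it doesn't advance the match position.
`search` walks the string left to right and returns the first match it finds.
The match spans [0:1] → 't'.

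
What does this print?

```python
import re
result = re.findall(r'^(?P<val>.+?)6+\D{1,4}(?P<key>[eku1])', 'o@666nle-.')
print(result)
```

A non-greedy quantifier consumes as few characters as it can — just enough that the remainder of the pattern still matches from where it stops; whatever follows it matches normally.
Multiple groups make `findall` return tuples — one 2-tuple for the one match.

[('o@', 'e')]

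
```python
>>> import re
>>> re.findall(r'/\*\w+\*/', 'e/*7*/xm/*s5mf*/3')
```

With no groups in the pattern, `findall` gives back each whole match — 2 here.

['/*7*/', '/*s5mf*/']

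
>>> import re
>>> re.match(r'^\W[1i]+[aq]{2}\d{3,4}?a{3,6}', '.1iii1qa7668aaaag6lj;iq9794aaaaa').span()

(0, 16)

This matches anchored at the start of the string; then a non-word character, then one or more of one of [1i]; then exactly 2 of one of [aq], then 3 to 4 of a digit (lazy), then 3 to 6 of a literal 'a'.
With `match`, the pattern is implicitly anchored at the beginning.
The match spans [0:16] → '.1iii1qa7668aaaa'.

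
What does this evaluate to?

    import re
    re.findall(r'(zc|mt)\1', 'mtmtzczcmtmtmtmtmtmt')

The backreference `\1` re-matches whatever the first group consumed, character for character.
`findall` collects group 1 from each match (5 total).

['mt', 'zc', 'mt', 'mt', 'mt']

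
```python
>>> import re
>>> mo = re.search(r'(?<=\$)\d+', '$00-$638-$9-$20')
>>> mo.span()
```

(1, 3)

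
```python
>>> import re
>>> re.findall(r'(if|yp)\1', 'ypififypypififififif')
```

['if', 'yp', 'if', 'if']

`\1` has to match the exact text group 1 already captured.
With a single group, `findall` returns only what that group captured — 4 items.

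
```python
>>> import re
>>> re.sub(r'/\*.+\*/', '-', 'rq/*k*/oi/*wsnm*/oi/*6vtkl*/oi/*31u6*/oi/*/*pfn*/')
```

Every occurrence is swapped for '-'.

'rq-'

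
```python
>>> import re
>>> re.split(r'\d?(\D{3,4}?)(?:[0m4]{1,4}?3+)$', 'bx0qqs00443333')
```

['bx', 'qqs', '']

The pattern matches optionally a digit; then 3 to 4 of a non-digit (lazy) (captured); then 1 to 4 of one of [0m4] (lazy), then one or more of the literal '3' (non-capturing group); then anchored at the end.
Matches to split on: at [2:14] → '0qqs00443333'.
`re.split` interleaves the captured-group text with the surrounding fragments.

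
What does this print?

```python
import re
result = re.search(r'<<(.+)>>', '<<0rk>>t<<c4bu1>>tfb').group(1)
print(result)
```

`re.search` scans for the first position where the pattern succeeds.
The match spans [0:17] → '<<0rk>>t<<c4bu1>>'.
Captured: group 1 = '0rk>>t<<c4bu1'.

0rk>>t<<c4bu1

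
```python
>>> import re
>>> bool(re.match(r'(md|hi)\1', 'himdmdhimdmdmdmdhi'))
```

False

With `match`, the pattern is implicitly anchored at the beginning.
Here position 0 doesn't satisfy it, so the call returns None, and `bool(None)` is False.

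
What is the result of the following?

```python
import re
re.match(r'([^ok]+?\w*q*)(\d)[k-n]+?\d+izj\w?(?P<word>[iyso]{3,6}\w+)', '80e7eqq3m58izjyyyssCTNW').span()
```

`re.match` won't scan ahead — the pattern has to work from the very first character.
The match spans [0:23] → '80e7eqq3m58izjyyyssCTNW'.

(0, 23)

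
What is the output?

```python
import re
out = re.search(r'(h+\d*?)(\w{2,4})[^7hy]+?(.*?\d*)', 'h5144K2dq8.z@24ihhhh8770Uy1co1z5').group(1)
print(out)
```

This matches one or more of the literal 'h', then zero or more of a digit (lazy) (captured); then 2 to 4 of a word character (captured); then one or more of any character except [7hy] (lazy); then zero or more of any character (lazy), then zero or more of a digit (captured).
A non-greedy quantifier consumes as few characters as it can — just enough that the remainder of the pattern still matches from where it stops; whatever follows it matches normally.
Unlike `match`, `search` isn't anchored — it looks for the pattern anywhere in the string.
The match spans [0:7] → 'h5144K2'.
Captured: group 1 = 'h', group 2 = '5144', group 3 = '2'.

h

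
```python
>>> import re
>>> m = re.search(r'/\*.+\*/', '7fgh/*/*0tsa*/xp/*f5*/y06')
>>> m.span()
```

(4, 22)

Unlike `match`, `search` isn't anchored — it looks for the pattern anywhere in the string.
The match spans [4:22] → '/*/*0tsa*/xp/*f5*/'.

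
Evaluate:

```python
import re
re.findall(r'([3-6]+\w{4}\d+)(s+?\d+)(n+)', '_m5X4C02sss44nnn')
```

[('5X4C02', 'sss44', 'nnn')]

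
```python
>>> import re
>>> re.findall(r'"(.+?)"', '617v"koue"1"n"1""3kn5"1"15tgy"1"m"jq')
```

['koue', 'n', '"3kn5', '15tgy', 'm']

With the lazy modifier that quantifier settles for the fewest repetitions that let the rest of the pattern succeed (the atoms after it are unaffected and can still be greedy).
With a single group, `findall` returns only what that group captured — 5 items.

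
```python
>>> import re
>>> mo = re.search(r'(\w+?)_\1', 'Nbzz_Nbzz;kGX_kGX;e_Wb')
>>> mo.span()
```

(0, 9)

`\1` is not a pattern — it's the concrete string captured by group 1, re-applied verbatim.
`re.search` tries every starting position until one works.
The match spans [0:9] → 'Nbzz_Nbzz'.
Captured: group 1 = 'Nbzz'.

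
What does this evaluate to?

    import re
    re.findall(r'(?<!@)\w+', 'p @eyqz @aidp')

`(?!…)`/`(?<!…)` only lets a position through if the neighbouring text does NOT match; no characters are consumed.
Since nothing is captured, `findall` lists the 3 matched substrings directly.

['p', 'yqz', 'idp']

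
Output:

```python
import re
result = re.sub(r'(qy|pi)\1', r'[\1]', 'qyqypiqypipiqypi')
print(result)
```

[qy]piqy[pi]qypi

A backreference is literal: `\1` must see the identical characters the first group matched.
`\1` in the replacement pulls in group 1's text for each match.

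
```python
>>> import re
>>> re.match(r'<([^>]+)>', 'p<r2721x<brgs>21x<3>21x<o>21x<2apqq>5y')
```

`match` is anchored at position 0; if the pattern doesn't fit there, it returns None.
Here the string doesn't start with a match, so the call returns None.

None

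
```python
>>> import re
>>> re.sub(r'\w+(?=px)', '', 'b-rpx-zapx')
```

The positive lookaround only admits positions where the adjacent text matches; those characters stay outside the span.
`sub` substitutes '' at each match site.

'b-px-px'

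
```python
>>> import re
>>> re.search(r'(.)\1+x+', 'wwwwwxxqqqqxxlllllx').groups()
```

('w',)

The match spans [0:7] → 'wwwwwxx'.
Captured: group 1 = 'w'.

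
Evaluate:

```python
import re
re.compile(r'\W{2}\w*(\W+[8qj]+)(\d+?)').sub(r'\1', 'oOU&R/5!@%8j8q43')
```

A non-greedy quantifier consumes as few characters as it can — just enough that the remainder of the pattern still matches from where it stops; whatever follows it matches normally.
Each match is replaced using the text its own group 1 captured.

'oOU&R/5%8j8q3'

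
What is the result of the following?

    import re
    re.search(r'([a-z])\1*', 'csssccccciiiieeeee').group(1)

'c'

After group 1 captures some text, `\1` only succeeds where that same text appears again.
`search` walks the string left to right and returns the first match it finds.
The match spans [0:1] → 'c'.
Captured: group 1 = 'c'.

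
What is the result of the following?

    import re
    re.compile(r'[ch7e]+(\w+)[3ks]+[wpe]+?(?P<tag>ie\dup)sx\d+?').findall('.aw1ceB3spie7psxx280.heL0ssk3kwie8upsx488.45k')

Pattern: one or more of one of [ch7e]; then one or more of a word character (captured); then one or more of one of [3ks], then one or more of one of [wpe] (lazy); then the literal 'ie', then a digit, then the literal 'up' (captured as 'tag'); then the literal 'sx', then one or more of a digit (lazy).
Walking the string: at [21:39] match 'heL0ssk3kwie8upsx4', groups = ('L0ssk3', 'ie8up').
2 groups means the one result is a tuple of 2 captured strings — 1 here.

[('L0ssk3', 'ie8up')]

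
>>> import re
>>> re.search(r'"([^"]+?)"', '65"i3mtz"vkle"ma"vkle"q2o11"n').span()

(2, 9)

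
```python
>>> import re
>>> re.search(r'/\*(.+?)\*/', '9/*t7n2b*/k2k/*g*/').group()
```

The match spans [1:10] → '/*t7n2b*/'.

'/*t7n2b*/'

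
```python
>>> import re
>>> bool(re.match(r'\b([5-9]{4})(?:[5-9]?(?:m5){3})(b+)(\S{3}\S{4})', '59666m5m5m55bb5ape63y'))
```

False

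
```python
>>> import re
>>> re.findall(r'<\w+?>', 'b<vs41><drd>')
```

`findall` yields the raw match text (2 of them) because the pattern has no groups.

['<vs41>', '<drd>']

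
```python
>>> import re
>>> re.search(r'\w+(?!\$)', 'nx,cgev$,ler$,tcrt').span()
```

The negative lookaround is zero-width — it rules out positions where the adjacent text would match, without consuming anything.
`re.search` tries every starting position until one works.
The match spans [0:2] → 'nx'.

(0, 2)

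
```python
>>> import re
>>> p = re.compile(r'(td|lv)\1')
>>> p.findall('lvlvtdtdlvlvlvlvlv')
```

['lv', 'td', 'lv', 'lv']

The backreference `\1` re-matches whatever the first group consumed, character for character.
Matches: at [0:4] match 'lvlv', group 1 = 'lv'; at [4:8] match 'tdtd', group 1 = 'td'; at [8:12] match 'lvlv', group 1 = 'lv'; at [12:16] match 'lvlv', group 1 = 'lv'.
With a single group, `findall` returns only what that group captured — 4 items.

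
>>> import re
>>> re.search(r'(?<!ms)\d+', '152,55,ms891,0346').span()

(0, 3)

`(?!…)`/`(?<!…)` only lets a position through if the neighbouring text does NOT match; no characters are consumed.
Unlike `match`, `search` isn't anchored — it looks for the pattern anywhere in the string.
The match spans [0:3] → '152'.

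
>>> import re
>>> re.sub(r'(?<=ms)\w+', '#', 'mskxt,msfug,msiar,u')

Lookahead/lookbehind check context without consuming it, so the matched span excludes the asserted characters.
Matches: at [2:5] → 'kxt'; at [8:11] → 'fug'; at [14:17] → 'iar'.
Every occurrence is swapped for '#'.

'ms#,ms#,ms#,u'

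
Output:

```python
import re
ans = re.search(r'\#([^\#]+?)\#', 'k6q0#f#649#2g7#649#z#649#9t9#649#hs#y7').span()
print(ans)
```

(4, 7)

The match spans [4:7] → '#f#'.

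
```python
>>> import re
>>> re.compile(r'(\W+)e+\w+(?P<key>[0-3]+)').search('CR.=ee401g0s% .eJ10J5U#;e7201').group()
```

'.=ee401g0'

This matches one or more of a non-word character (captured); then one or more of a literal 'e', then one or more of a word character; then one or more of a character in [0-3] (captured as 'key').
`re.search` tries every starting position until one works.
The match spans [2:11] → '.=ee401g0'.
Captured: group 1 = '.=', group 2 = '0'.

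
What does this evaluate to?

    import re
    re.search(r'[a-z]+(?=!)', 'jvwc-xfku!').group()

'xfku'

The lookaround is zero-width — it requires the adjacent text to match without consuming it, so the asserted text isn't part of the match.
The match spans [5:9] → 'xfku'.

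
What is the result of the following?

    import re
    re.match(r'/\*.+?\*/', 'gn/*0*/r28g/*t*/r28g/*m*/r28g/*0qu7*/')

None

With `match`, the pattern is implicitly anchored at the beginning.
Here position 0 doesn't satisfy it, so the call returns None.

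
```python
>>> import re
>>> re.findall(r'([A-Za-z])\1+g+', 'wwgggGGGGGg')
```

['w', 'G']

After group 1 captures some text, `\1` only succeeds where that same text appears again.
Matches: at [0:5] match 'wwggg', group 1 = 'w'; at [5:11] match 'GGGGGg', group 1 = 'G'.
One capturing group, so `findall` returns just the captured substring from each match — 2 in all.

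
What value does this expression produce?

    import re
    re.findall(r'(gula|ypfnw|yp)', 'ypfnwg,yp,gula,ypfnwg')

Branches in `(...|...)` are attempted left-to-right; the first branch that allows the whole pattern to succeed is taken.
`findall` collects group 1 from each match (4 total).

['ypfnw', 'yp', 'gula', 'ypfnw']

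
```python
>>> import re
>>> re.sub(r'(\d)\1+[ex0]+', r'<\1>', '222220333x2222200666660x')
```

'<2><3><2><6>'

`\1` is not a pattern — it's the concrete string captured by group 1, re-applied verbatim.
Matches: at [0:6] → '222220'; at [6:10] → '333x'; at [10:17] → '2222200'; at [17:24] → '666660x'.
The replacement refers to a captured group, so each match is rewritten using its own captured text.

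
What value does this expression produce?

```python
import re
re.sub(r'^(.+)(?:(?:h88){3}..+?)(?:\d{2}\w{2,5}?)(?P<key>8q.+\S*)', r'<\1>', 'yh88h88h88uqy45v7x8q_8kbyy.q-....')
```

The pattern matches anchored at the start of the string; then one or more of any character (captured); then the literal 'h88' repeated 3 times, then any character, then one or more of any character (lazy) (non-capturing group); then exactly 2 of a digit, then 2 to 5 of a word character (lazy) (non-capturing group); then the literal '8q', then one or more of any character, then zero or more of a non-whitespace character (captured as 'key').
`\1` in the replacement pulls in group 1's text for each match.

'<y>'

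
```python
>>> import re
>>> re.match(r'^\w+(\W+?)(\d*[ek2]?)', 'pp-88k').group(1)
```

'-'

This matches anchored at the start of the string; then one or more of a word character; then one or more of a non-word character (lazy) (captured); then zero or more of a digit, then optionally one of [ek2] (captured).
`re.match` won't scan ahead — the pattern has to work from the very first character.
The match spans [0:6] → 'pp-88k'.
Captured: group 1 = '-', group 2 = '88k'.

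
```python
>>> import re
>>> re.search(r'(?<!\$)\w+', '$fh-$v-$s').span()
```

`(?!…)`/`(?<!…)` only lets a position through if the neighbouring text does NOT match; no characters are consumed.
The match spans [2:3] → 'h'.

(2, 3)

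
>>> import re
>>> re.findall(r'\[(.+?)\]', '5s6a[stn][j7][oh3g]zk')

['stn', 'j7', 'oh3g']

Because the quantifier is non-greedy, it stops expanding at the earliest point where the rest of the pattern can succeed.
Matches: at [4:9] match '[stn]', group 1 = 'stn'; at [9:13] match '[j7]', group 1 = 'j7'; at [13:19] match '[oh3g]', group 1 = 'oh3g'.
Because there's exactly one group, `findall` drops the full match and keeps group 1 from each hit.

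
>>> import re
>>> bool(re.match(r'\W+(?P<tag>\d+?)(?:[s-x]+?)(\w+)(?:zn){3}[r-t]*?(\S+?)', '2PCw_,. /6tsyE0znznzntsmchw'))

False

Pattern: one or more of a non-word character; then one or more of a digit (lazy) (captured as 'tag'); then one or more of a character in [s-x] (lazy) (non-capturing group); then one or more of a word character (captured); then the literal 'zn' repeated 3 times, then zero or more of a character in [r-t] (lazy); then one or more of a non-whitespace character (lazy) (captured).
`re.match` only tries the pattern at the start of the string.
Here position 0 doesn't satisfy it, so the call returns None, and `bool(None)` is False.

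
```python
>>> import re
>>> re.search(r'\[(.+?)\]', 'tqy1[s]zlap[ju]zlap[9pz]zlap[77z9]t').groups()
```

Because the quantifier is non-greedy, it stops expanding at the earliest point where the rest of the pattern can succeed.
`search` walks the string left to right and returns the first match it finds.
The match spans [4:7] → '[s]'.
Captured: group 1 = 's'.

('s',)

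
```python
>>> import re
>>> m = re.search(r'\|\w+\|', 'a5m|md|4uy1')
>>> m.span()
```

(3, 7)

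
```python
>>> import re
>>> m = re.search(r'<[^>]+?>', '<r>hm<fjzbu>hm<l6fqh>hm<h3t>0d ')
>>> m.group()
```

'<r>'

`re.search` tries every starting position until one works.
The match spans [0:3] → '<r>'.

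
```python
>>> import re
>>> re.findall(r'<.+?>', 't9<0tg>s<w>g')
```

The `?` after the quantifier makes it lazy — it takes as little as possible before letting the rest of the pattern try.
No capturing groups, so `findall` returns the 2 full match strings.

['<0tg>', '<w>']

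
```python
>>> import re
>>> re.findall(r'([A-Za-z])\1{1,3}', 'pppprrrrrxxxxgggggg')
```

['p', 'r', 'x', 'g', 'g']

After group 1 captures some text, `\1` only succeeds where that same text appears again.
Walking the string: at [0:4] match 'pppp', group 1 = 'p'; at [4:8] match 'rrrr', group 1 = 'r'; at [9:13] match 'xxxx', group 1 = 'x'; at [13:17] match 'gggg', group 1 = 'g'; at [17:19] match 'gg', group 1 = 'g'.
One capturing group, so `findall` returns just the captured substring from each match — 5 in all.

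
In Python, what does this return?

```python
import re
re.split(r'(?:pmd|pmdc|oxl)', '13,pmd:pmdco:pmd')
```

['13,', ':', 'co:', '']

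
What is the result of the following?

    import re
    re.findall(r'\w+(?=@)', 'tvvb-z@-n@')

['z', 'n']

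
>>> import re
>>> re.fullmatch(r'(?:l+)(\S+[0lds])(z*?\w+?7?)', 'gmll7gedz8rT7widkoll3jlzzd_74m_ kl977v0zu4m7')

None

The pattern matches one or more of a literal 'l' (non-capturing group); then one or more of a non-whitespace character, then one of [0lds] (captured); then zero or more of a literal 'z' (lazy), then one or more of a word character (lazy), then optionally the literal '7' (captured).
For `fullmatch`, every character of the input must be accounted for by the pattern.
Here the string isn't matched end-to-end, so the call returns None.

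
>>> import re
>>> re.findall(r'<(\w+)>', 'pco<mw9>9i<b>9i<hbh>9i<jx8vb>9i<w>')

Because there's exactly one group, `findall` drops the full match and keeps group 1 from each hit.

['mw9', 'b', 'hbh', 'jx8vb', 'w']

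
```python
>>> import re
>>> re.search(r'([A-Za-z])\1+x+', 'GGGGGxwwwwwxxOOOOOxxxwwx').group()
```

'GGGGGx'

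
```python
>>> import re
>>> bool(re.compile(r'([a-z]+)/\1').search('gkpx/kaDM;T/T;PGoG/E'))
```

The backreference `\1` re-matches whatever the first group consumed, character for character.
Unlike `match`, `search` isn't anchored — it looks for the pattern anywhere in the string.
Here nothing in the string fits, so the call returns None, and `bool(None)` is False.

False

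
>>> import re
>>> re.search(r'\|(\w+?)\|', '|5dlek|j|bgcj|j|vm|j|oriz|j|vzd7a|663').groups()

('5dlek',)

`re.search` tries every starting position until one works.
The match spans [0:7] → '|5dlek|'.
Captured: group 1 = '5dlek'.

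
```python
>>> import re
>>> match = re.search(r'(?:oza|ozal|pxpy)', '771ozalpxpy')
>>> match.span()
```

Alternation isn't longest-match — the leftmost alternative that fits at this position is chosen.
The match spans [3:6] → 'oza'.

(3, 6)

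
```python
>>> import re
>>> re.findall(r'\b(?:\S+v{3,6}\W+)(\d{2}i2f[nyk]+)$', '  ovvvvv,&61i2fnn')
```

['61i2fnn']

The pattern matches a word boundary (`\b`, zero-width); then one or more of a non-whitespace character, then 3 to 6 of the literal 'v', then one or more of a non-word character (non-capturing group); then exactly 2 of a digit, then the literal 'i2f', then one or more of one of [nyk] (captured); then anchored at the end.
Scanning left to right: at [2:17] match 'ovvvvv,&61i2fnn', group 1 = '61i2fnn'.
One capturing group, so `findall` returns just the captured substring from the one match — 1 in all.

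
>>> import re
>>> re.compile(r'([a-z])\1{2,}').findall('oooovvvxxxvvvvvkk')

`\1` has to match the exact text group 1 already captured.
Scanning left to right: at [0:4] match 'oooo', group 1 = 'o'; at [4:7] match 'vvv', group 1 = 'v'; at [7:10] match 'xxx', group 1 = 'x'; at [10:15] match 'vvvvv', group 1 = 'v'.
`findall` collects group 1 from each match (4 total).

['o', 'v', 'x', 'v']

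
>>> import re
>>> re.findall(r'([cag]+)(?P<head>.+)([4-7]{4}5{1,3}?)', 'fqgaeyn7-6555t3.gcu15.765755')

[('ga', 'eyn7-6555t3.gcu15.7', '65755')]

This matches one or more of one of [cag] (captured); then one or more of any character (captured as 'head'); then exactly 4 of a character in [4-7], then 1 to 3 of a literal '5' (lazy) (captured).
Scanning left to right: at [2:28] match 'gaeyn7-6555t3.gcu15.765755', groups = ('ga', 'eyn7-6555t3.gcu15.7', '65755').
`findall` packs the 3 group values into a tuple for every match.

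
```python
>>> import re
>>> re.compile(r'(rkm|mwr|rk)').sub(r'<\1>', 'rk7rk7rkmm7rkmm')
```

'<rk>7<rk>7<rkm>m7<rkm>m'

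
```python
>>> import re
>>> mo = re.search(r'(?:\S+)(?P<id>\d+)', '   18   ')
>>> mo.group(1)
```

'8'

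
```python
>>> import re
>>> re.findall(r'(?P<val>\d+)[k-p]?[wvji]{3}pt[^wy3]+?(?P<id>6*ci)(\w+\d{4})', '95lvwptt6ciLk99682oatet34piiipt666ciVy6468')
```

[('34', '66ci', 'Vy6468')]

`findall` packs the 3 group values into a tuple for every match.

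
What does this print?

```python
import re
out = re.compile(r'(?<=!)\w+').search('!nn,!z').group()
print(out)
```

The `(?=…)`/`(?<=…)` assertion just peeks at neighbouring text; it doesn't advance the match position.
`re.search` tries every starting position until one works.
The match spans [1:3] → 'nn'.

nn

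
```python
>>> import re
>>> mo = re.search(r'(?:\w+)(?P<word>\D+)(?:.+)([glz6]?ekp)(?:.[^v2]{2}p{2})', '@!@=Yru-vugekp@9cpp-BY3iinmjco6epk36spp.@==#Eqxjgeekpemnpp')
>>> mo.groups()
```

The match spans [4:58] → 'Yru-vugekp@9cpp-BY3iinmjco6epk36spp.@==#Eqxjgeekpemnpp'.
Captured: group 1 = '-vugekp@', group 2 = 'ekp'.

('-vugekp@', 'ekp')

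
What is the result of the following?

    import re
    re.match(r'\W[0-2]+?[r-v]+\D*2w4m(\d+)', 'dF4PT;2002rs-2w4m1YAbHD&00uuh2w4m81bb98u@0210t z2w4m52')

`re.match` won't scan ahead — the pattern has to work from the very first character.
Here position 0 doesn't satisfy it, so the call returns None.

None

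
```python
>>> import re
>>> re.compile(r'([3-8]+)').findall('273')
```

['73']

The pattern matches one or more of a character in [3-8] (captured).
Because there's exactly one group, `findall` drops the full match and keeps group 1 from the one hit.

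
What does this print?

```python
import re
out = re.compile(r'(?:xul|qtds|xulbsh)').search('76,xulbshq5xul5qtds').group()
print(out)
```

xul

`|` is ordered: at each position the engine commits to the first alternative that works.
The match spans [3:6] → 'xul'.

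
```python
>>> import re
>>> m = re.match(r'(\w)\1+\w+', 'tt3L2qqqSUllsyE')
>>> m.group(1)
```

After group 1 captures some text, `\1` only succeeds where that same text appears again.
`match` is anchored at position 0; if the pattern doesn't fit there, it returns None.
The match spans [0:15] → 'tt3L2qqqSUllsyE'.
Captured: group 1 = 't'.

't'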